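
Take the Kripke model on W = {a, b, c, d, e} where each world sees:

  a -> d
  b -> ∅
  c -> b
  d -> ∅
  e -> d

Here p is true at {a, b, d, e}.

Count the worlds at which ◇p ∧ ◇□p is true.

3

a: ◇p is T, ◇□p is T. ✓
b: ◇p is F, ◇□p is F. ✗
c: ◇p is T, ◇□p is T. ✓
d: ◇p is F, ◇□p is F. ✗
e: ◇p is T, ◇□p is T. ✓
Satisfying worlds: {a, c, e}.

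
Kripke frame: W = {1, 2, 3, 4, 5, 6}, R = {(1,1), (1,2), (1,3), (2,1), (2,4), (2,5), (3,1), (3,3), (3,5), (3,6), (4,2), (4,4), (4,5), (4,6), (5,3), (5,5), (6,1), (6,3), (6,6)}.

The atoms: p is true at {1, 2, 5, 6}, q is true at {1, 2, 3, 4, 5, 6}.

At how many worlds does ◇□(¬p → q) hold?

1: successors {1, 2, 3}; □(¬p → q) there: 1:T, 2:T, 3:T. ✓
2: successors {1, 4, 5}; □(¬p → q) there: 1:T, 4:T, 5:T. ✓
3: successors {1, 3, 5, 6}; □(¬p → q) there: 1:T, 3:T, 5:T, 6:T. ✓
4: successors {2, 4, 5, 6}; □(¬p → q) there: 2:T, 4:T, 5:T, 6:T. ✓
5: successors {3, 5}; □(¬p → q) there: 3:T, 5:T. ✓
6: successors {1, 3, 6}; □(¬p → q) there: 1:T, 3:T, 6:T. ✓
Satisfying worlds: {1, 2, 3, 4, 5, 6}.

6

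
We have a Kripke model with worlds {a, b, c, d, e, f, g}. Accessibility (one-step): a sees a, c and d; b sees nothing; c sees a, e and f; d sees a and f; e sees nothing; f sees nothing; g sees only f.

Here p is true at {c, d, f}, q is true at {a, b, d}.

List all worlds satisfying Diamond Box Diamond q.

a: successors {a, c, d}; Box Diamond q there: a:T, c:F, d:F. ✓
b: no successors, so Diamond Box Diamond q fails. ✗
c: successors {a, e, f}; Box Diamond q there: a:T, e:T, f:T. ✓
d: successors {a, f}; Box Diamond q there: a:T, f:T. ✓
e: no successors, so Diamond Box Diamond q fails. ✗
f: no successors, so Diamond Box Diamond q fails. ✗
g: successors {f}; Box Diamond q there: f:T. ✓

{a, c, d, g}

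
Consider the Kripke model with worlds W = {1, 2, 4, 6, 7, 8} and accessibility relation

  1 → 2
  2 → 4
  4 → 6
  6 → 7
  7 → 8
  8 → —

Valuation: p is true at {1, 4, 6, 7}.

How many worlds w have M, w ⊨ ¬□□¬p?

3

1: □□¬p is F. ✓
2: □□¬p is F. ✓
4: □□¬p is F. ✓
6: □□¬p is T. ✗
7: □□¬p is T. ✗
8: □□¬p is T. ✗
Satisfying worlds: {1, 2, 4}.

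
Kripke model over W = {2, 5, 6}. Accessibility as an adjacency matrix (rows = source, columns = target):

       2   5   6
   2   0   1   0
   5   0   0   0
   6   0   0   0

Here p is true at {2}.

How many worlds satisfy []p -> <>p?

1

2: []p is F, <>p is F. ✓
5: []p is T, <>p is F. ✗
6: []p is T, <>p is F. ✗
Satisfying worlds: {2}.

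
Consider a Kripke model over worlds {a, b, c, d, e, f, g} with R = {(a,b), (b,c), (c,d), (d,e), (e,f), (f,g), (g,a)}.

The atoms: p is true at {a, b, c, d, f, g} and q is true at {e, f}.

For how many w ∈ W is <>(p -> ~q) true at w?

a: successors {b}; p -> ~q there: b:T. ✓
b: successors {c}; p -> ~q there: c:T. ✓
c: successors {d}; p -> ~q there: d:T. ✓
d: successors {e}; p -> ~q there: e:T. ✓
e: successors {f}; p -> ~q there: f:F. ✗
f: successors {g}; p -> ~q there: g:T. ✓
g: successors {a}; p -> ~q there: a:T. ✓
Satisfying worlds: {a, b, c, d, f, g}.

6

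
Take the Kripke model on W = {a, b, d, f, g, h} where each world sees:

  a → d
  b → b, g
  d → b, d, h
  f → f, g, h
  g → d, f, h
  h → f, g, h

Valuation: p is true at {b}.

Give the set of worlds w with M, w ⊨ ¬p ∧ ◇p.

a: ¬p is T, ◇p is F. ✗
b: ¬p is F, ◇p is T. ✗
d: ¬p is T, ◇p is T. ✓
f: ¬p is T, ◇p is F. ✗
g: ¬p is T, ◇p is F. ✗
h: ¬p is T, ◇p is F. ✗

{d}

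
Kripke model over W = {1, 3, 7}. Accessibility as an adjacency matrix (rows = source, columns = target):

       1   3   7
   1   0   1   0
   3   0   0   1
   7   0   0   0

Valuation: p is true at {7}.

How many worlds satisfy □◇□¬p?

2

1: successors {3}; ◇□¬p there: 3:T. ✓
3: successors {7}; ◇□¬p there: 7:F. ✗
7: no successors, so □◇□¬p holds vacuously. ✓
Satisfying worlds: {1, 7}.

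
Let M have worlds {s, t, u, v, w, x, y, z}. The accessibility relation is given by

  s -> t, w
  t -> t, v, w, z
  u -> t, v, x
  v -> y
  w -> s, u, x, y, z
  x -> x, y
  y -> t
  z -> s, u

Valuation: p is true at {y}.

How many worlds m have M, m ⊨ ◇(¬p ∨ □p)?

s: successors {t, w}; ¬p ∨ □p there: t:T, w:T. ✓
t: successors {t, v, w, z}; ¬p ∨ □p there: t:T, v:T, w:T, z:T. ✓
u: successors {t, v, x}; ¬p ∨ □p there: t:T, v:T, x:T. ✓
v: successors {y}; ¬p ∨ □p there: y:F. ✗
w: successors {s, u, x, y, z}; ¬p ∨ □p there: s:T, u:T, x:T, y:F, z:T. ✓
x: successors {x, y}; ¬p ∨ □p there: x:T, y:F. ✓
y: successors {t}; ¬p ∨ □p there: t:T. ✓
z: successors {s, u}; ¬p ∨ □p there: s:T, u:T. ✓
Satisfying worlds: {s, t, u, w, x, y, z}.

7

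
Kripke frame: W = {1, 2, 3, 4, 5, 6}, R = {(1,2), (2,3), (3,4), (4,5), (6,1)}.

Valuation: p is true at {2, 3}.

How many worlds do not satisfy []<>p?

3

1: successors {2}; <>p there: 2:T. ✓
2: successors {3}; <>p there: 3:F. ✗
3: successors {4}; <>p there: 4:F. ✗
4: successors {5}; <>p there: 5:F. ✗
5: no successors, so []<>p holds vacuously. ✓
6: successors {1}; <>p there: 1:T. ✓
Satisfying worlds: {1, 5, 6}.
So []<>p fails at the other 3 worlds.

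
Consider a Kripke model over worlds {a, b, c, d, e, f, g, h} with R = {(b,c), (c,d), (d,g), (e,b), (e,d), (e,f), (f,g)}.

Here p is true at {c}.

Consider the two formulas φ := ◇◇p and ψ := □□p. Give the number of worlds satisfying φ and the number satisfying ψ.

1 and 5

For ◇◇p:
a: no successors, so ◇◇p fails. ✗
b: successors {c}; ◇p there: c:F. ✗
c: successors {d}; ◇p there: d:F. ✗
d: successors {g}; ◇p there: g:F. ✗
e: successors {b, d, f}; ◇p there: b:T, d:F, f:F. ✓
f: successors {g}; ◇p there: g:F. ✗
g: no successors, so ◇◇p fails. ✗
h: no successors, so ◇◇p fails. ✗
— 1 world.
For □□p:
a: no successors, so □□p holds vacuously. ✓
b: successors {c}; □p there: c:F. ✗
c: successors {d}; □p there: d:F. ✗
d: successors {g}; □p there: g:T. ✓
e: successors {b, d, f}; □p there: b:T, d:F, f:F. ✗
f: successors {g}; □p there: g:T. ✓
g: no successors, so □□p holds vacuously. ✓
h: no successors, so □□p holds vacuously. ✓
— 5 worlds.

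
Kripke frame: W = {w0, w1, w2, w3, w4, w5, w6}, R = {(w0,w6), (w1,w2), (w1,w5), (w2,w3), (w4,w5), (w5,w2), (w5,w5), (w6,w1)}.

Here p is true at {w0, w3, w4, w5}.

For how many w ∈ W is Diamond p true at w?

4

w0: successors {w6}; p there: w6:F. ✗
w1: successors {w2, w5}; p there: w2:F, w5:T. ✓
w2: successors {w3}; p there: w3:T. ✓
w3: no successors, so Diamond p fails. ✗
w4: successors {w5}; p there: w5:T. ✓
w5: successors {w2, w5}; p there: w2:F, w5:T. ✓
w6: successors {w1}; p there: w1:F. ✗
Satisfying worlds: {w1, w2, w4, w5}.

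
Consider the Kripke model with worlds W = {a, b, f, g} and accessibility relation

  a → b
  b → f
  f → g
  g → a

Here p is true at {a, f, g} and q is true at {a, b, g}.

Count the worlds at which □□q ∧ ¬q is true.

a: □□q is F, ¬q is F. ✗
b: □□q is T, ¬q is F. ✗
f: □□q is T, ¬q is T. ✓
g: □□q is T, ¬q is F. ✗
Satisfying worlds: {f}.

1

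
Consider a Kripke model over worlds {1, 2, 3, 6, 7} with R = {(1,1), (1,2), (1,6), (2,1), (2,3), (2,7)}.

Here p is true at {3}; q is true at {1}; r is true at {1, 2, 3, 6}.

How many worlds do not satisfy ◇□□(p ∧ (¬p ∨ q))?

3

1: successors {1, 2, 6}; □□(p ∧ (¬p ∨ q)) there: 1:F, 2:F, 6:T. ✓
2: successors {1, 3, 7}; □□(p ∧ (¬p ∨ q)) there: 1:F, 3:T, 7:T. ✓
3: no successors, so ◇□□(p ∧ (¬p ∨ q)) fails. ✗
6: no successors, so ◇□□(p ∧ (¬p ∨ q)) fails. ✗
7: no successors, so ◇□□(p ∧ (¬p ∨ q)) fails. ✗
Satisfying worlds: {1, 2}.
So ◇□□(p ∧ (¬p ∨ q)) fails at the other 3 worlds.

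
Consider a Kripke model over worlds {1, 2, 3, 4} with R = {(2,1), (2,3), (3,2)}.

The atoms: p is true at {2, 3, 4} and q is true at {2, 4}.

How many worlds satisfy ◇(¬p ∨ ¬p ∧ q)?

1

1: no successors, so ◇(¬p ∨ ¬p ∧ q) fails. ✗
2: successors {1, 3}; ¬p ∨ ¬p ∧ q there: 1:T, 3:F. ✓
3: successors {2}; ¬p ∨ ¬p ∧ q there: 2:F. ✗
4: no successors, so ◇(¬p ∨ ¬p ∧ q) fails. ✗
Satisfying worlds: {2}.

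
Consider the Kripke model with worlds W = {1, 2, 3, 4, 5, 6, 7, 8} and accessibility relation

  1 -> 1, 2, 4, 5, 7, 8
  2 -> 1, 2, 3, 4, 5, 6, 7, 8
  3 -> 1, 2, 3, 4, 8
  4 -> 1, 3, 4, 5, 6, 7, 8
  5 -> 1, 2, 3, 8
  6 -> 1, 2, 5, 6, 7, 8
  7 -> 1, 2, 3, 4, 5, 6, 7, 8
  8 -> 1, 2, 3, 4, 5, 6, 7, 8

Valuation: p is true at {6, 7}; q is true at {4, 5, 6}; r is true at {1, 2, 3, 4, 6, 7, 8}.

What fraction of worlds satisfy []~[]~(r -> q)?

1/4

1: successors {1, 2, 4, 5, 7, 8}; ~[]~(r -> q) there: 1:T, 2:T, 4:T, 5:F, 7:T, 8:T. ✗
2: successors {1, 2, 3, 4, 5, 6, 7, 8}; ~[]~(r -> q) there: 1:T, 2:T, 3:T, 4:T, 5:F, 6:T, 7:T, 8:T. ✗
3: successors {1, 2, 3, 4, 8}; ~[]~(r -> q) there: 1:T, 2:T, 3:T, 4:T, 8:T. ✓
4: successors {1, 3, 4, 5, 6, 7, 8}; ~[]~(r -> q) there: 1:T, 3:T, 4:T, 5:F, 6:T, 7:T, 8:T. ✗
5: successors {1, 2, 3, 8}; ~[]~(r -> q) there: 1:T, 2:T, 3:T, 8:T. ✓
6: successors {1, 2, 5, 6, 7, 8}; ~[]~(r -> q) there: 1:T, 2:T, 5:F, 6:T, 7:T, 8:T. ✗
7: successors {1, 2, 3, 4, 5, 6, 7, 8}; ~[]~(r -> q) there: 1:T, 2:T, 3:T, 4:T, 5:F, 6:T, 7:T, 8:T. ✗
8: successors {1, 2, 3, 4, 5, 6, 7, 8}; ~[]~(r -> q) there: 1:T, 2:T, 3:T, 4:T, 5:F, 6:T, 7:T, 8:T. ✗
That's 2 of 8 worlds, so 2/8 = 1/4.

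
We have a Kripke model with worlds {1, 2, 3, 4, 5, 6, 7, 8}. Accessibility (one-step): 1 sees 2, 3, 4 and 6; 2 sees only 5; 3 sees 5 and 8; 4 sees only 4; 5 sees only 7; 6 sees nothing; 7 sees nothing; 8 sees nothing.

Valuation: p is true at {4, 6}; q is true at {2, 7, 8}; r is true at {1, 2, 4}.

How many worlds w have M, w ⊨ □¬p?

6

1: successors {2, 3, 4, 6}; ¬p there: 2:T, 3:T, 4:F, 6:F. ✗
2: successors {5}; ¬p there: 5:T. ✓
3: successors {5, 8}; ¬p there: 5:T, 8:T. ✓
4: successors {4}; ¬p there: 4:F. ✗
5: successors {7}; ¬p there: 7:T. ✓
6: no successors, so □¬p holds vacuously. ✓
7: no successors, so □¬p holds vacuously. ✓
8: no successors, so □¬p holds vacuously. ✓
Satisfying worlds: {2, 3, 5, 6, 7, 8}.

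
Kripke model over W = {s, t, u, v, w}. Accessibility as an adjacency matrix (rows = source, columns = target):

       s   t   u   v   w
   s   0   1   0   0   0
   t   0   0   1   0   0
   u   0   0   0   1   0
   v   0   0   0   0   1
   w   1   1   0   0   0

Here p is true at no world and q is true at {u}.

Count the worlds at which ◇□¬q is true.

4

s: successors {t}; □¬q there: t:F. ✗
t: successors {u}; □¬q there: u:T. ✓
u: successors {v}; □¬q there: v:T. ✓
v: successors {w}; □¬q there: w:T. ✓
w: successors {s, t}; □¬q there: s:T, t:F. ✓
Satisfying worlds: {t, u, v, w}.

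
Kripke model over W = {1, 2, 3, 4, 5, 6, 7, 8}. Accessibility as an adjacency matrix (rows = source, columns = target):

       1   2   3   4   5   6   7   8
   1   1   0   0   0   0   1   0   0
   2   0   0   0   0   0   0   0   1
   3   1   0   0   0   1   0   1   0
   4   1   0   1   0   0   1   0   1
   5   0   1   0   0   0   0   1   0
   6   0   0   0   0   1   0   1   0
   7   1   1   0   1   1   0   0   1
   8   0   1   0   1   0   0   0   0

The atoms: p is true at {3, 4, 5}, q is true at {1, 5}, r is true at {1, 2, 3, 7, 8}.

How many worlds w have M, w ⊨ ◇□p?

0

1: successors {1, 6}; □p there: 1:F, 6:F. ✗
2: successors {8}; □p there: 8:F. ✗
3: successors {1, 5, 7}; □p there: 1:F, 5:F, 7:F. ✗
4: successors {1, 3, 6, 8}; □p there: 1:F, 3:F, 6:F, 8:F. ✗
5: successors {2, 7}; □p there: 2:F, 7:F. ✗
6: successors {5, 7}; □p there: 5:F, 7:F. ✗
7: successors {1, 2, 4, 5, 8}; □p there: 1:F, 2:F, 4:F, 5:F, 8:F. ✗
8: successors {2, 4}; □p there: 2:F, 4:F. ✗
Satisfying worlds: ∅.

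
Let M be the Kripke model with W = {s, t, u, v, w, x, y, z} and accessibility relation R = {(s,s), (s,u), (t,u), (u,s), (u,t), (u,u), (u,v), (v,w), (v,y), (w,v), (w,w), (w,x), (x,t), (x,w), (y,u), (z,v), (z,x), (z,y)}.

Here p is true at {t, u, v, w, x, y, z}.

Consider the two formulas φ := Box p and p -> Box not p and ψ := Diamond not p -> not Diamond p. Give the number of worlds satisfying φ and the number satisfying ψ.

For Box p and p -> Box not p:
s: Box p and p is F, Box not p is F. ✓
t: Box p and p is T, Box not p is F. ✗
u: Box p and p is F, Box not p is F. ✓
v: Box p and p is T, Box not p is F. ✗
w: Box p and p is T, Box not p is F. ✗
x: Box p and p is T, Box not p is F. ✗
y: Box p and p is T, Box not p is F. ✗
z: Box p and p is T, Box not p is F. ✗
— 2 worlds.
For Diamond not p -> not Diamond p:
s: Diamond not p is T, not Diamond p is F. ✗
t: Diamond not p is F, not Diamond p is F. ✓
u: Diamond not p is T, not Diamond p is F. ✗
v: Diamond not p is F, not Diamond p is F. ✓
w: Diamond not p is F, not Diamond p is F. ✓
x: Diamond not p is F, not Diamond p is F. ✓
y: Diamond not p is F, not Diamond p is F. ✓
z: Diamond not p is F, not Diamond p is F. ✓
— 6 worlds.

2 and 6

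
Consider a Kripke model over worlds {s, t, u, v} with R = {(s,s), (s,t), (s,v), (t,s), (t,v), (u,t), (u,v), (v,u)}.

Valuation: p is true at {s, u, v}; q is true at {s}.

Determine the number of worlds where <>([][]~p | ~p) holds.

s: successors {s, t, v}; [][]~p | ~p there: s:F, t:T, v:F. ✓
t: successors {s, v}; [][]~p | ~p there: s:F, v:F. ✗
u: successors {t, v}; [][]~p | ~p there: t:T, v:F. ✓
v: successors {u}; [][]~p | ~p there: u:F. ✗
Satisfying worlds: {s, u}.

2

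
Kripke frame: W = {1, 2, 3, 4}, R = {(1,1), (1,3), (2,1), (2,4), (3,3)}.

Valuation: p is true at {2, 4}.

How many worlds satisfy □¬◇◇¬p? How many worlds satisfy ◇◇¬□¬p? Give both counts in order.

For □¬◇◇¬p:
1: successors {1, 3}; ¬◇◇¬p there: 1:F, 3:F. ✗
2: successors {1, 4}; ¬◇◇¬p there: 1:F, 4:T. ✗
3: successors {3}; ¬◇◇¬p there: 3:F. ✗
4: no successors, so □¬◇◇¬p holds vacuously. ✓
— 1 world.
For ◇◇¬□¬p:
1: successors {1, 3}; ◇¬□¬p there: 1:F, 3:F. ✗
2: successors {1, 4}; ◇¬□¬p there: 1:F, 4:F. ✗
3: successors {3}; ◇¬□¬p there: 3:F. ✗
4: no successors, so ◇◇¬□¬p fails. ✗
— 0 worlds.

1 and 0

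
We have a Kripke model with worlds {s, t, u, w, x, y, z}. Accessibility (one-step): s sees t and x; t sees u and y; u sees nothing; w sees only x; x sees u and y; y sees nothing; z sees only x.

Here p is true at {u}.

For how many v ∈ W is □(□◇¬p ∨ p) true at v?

4

s: successors {t, x}; □◇¬p ∨ p there: t:F, x:F. ✗
t: successors {u, y}; □◇¬p ∨ p there: u:T, y:T. ✓
u: no successors, so □(□◇¬p ∨ p) holds vacuously. ✓
w: successors {x}; □◇¬p ∨ p there: x:F. ✗
x: successors {u, y}; □◇¬p ∨ p there: u:T, y:T. ✓
y: no successors, so □(□◇¬p ∨ p) holds vacuously. ✓
z: successors {x}; □◇¬p ∨ p there: x:F. ✗
Satisfying worlds: {t, u, x, y}.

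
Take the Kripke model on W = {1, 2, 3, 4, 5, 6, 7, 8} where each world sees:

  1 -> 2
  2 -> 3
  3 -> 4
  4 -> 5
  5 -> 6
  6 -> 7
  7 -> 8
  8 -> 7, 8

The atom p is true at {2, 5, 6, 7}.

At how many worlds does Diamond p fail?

1: successors {2}; p there: 2:T. ✓
2: successors {3}; p there: 3:F. ✗
3: successors {4}; p there: 4:F. ✗
4: successors {5}; p there: 5:T. ✓
5: successors {6}; p there: 6:T. ✓
6: successors {7}; p there: 7:T. ✓
7: successors {8}; p there: 8:F. ✗
8: successors {7, 8}; p there: 7:T, 8:F. ✓
Satisfying worlds: {1, 4, 5, 6, 8}.
So Diamond p fails at the other 3 worlds.

3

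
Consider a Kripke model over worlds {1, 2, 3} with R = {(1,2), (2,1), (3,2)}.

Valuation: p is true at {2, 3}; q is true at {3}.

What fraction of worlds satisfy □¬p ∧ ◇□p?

1/3

1: □¬p is F, ◇□p is F. ✗
2: □¬p is T, ◇□p is T. ✓
3: □¬p is F, ◇□p is F. ✗
That's 1 of 3 worlds, so 1/3.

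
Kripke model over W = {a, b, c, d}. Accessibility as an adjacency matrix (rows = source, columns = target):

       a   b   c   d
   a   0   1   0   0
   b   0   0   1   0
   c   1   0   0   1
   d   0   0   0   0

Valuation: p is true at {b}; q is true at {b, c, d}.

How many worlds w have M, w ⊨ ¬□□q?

1

a: □□q is T. ✗
b: □□q is F. ✓
c: □□q is T. ✗
d: □□q is T. ✗
Satisfying worlds: {b}.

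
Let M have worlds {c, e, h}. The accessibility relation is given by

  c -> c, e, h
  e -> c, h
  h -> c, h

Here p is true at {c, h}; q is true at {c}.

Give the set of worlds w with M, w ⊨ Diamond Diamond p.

{c, e, h}

c: successors {c, e, h}; Diamond p there: c:T, e:T, h:T. ✓
e: successors {c, h}; Diamond p there: c:T, h:T. ✓
h: successors {c, h}; Diamond p there: c:T, h:T. ✓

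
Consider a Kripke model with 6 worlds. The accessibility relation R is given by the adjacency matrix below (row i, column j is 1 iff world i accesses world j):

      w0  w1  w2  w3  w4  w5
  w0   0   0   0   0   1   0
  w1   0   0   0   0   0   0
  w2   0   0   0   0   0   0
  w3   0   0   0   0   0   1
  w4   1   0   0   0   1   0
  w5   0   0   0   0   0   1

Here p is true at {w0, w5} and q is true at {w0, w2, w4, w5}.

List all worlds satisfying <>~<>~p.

{w3, w5}

w0: successors {w4}; ~<>~p there: w4:F. ✗
w1: no successors, so <>~<>~p fails. ✗
w2: no successors, so <>~<>~p fails. ✗
w3: successors {w5}; ~<>~p there: w5:T. ✓
w4: successors {w0, w4}; ~<>~p there: w0:F, w4:F. ✗
w5: successors {w5}; ~<>~p there: w5:T. ✓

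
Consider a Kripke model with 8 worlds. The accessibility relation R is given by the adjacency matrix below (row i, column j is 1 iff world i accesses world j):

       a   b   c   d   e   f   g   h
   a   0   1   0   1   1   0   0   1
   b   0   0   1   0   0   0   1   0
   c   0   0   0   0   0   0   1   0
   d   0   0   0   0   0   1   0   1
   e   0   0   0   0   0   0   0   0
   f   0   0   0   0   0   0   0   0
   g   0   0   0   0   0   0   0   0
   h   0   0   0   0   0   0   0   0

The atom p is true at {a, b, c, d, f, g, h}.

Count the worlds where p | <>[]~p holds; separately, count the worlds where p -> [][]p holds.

7 and 8

For p | <>[]~p:
a: p is T, <>[]~p is T. ✓
b: p is T, <>[]~p is T. ✓
c: p is T, <>[]~p is T. ✓
d: p is T, <>[]~p is T. ✓
e: p is F, <>[]~p is F. ✗
f: p is T, <>[]~p is F. ✓
g: p is T, <>[]~p is F. ✓
h: p is T, <>[]~p is F. ✓
— 7 worlds.
For p -> [][]p:
a: p is T, [][]p is T. ✓
b: p is T, [][]p is T. ✓
c: p is T, [][]p is T. ✓
d: p is T, [][]p is T. ✓
e: p is F, [][]p is T. ✓
f: p is T, [][]p is T. ✓
g: p is T, [][]p is T. ✓
h: p is T, [][]p is T. ✓
— 8 worlds.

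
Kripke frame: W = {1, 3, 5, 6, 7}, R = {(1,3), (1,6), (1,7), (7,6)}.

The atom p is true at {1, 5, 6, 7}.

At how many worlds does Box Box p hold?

5

1: successors {3, 6, 7}; Box p there: 3:T, 6:T, 7:T. ✓
3: no successors, so Box Box p holds vacuously. ✓
5: no successors, so Box Box p holds vacuously. ✓
6: no successors, so Box Box p holds vacuously. ✓
7: successors {6}; Box p there: 6:T. ✓
Satisfying worlds: {1, 3, 5, 6, 7}.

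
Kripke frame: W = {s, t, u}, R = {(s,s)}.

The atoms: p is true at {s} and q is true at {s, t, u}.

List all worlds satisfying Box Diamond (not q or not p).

{t, u}

s: successors {s}; Diamond (not q or not p) there: s:F. ✗
t: no successors, so Box Diamond (not q or not p) holds vacuously. ✓
u: no successors, so Box Diamond (not q or not p) holds vacuously. ✓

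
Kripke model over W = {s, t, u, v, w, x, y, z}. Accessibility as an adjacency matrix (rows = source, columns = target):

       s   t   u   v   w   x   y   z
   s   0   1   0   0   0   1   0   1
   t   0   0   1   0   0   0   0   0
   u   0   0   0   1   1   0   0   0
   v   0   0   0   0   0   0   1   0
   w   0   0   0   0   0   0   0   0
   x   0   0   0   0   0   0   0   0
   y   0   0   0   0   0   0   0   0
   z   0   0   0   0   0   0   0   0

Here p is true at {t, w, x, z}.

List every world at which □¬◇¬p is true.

{v, w, x, y, z}

s: successors {t, x, z}; ¬◇¬p there: t:F, x:T, z:T. ✗
t: successors {u}; ¬◇¬p there: u:F. ✗
u: successors {v, w}; ¬◇¬p there: v:F, w:T. ✗
v: successors {y}; ¬◇¬p there: y:T. ✓
w: no successors, so □¬◇¬p holds vacuously. ✓
x: no successors, so □¬◇¬p holds vacuously. ✓
y: no successors, so □¬◇¬p holds vacuously. ✓
z: no successors, so □¬◇¬p holds vacuously. ✓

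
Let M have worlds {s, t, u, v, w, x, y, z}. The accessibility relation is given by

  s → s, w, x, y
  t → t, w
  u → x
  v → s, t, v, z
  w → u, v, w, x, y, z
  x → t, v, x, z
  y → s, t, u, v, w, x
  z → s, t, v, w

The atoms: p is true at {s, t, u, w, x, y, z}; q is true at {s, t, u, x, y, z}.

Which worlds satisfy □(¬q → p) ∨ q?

{s, t, u, x, y, z}

s: □(¬q → p) is T, q is T. ✓
t: □(¬q → p) is T, q is T. ✓
u: □(¬q → p) is T, q is T. ✓
v: □(¬q → p) is F, q is F. ✗
w: □(¬q → p) is F, q is F. ✗
x: □(¬q → p) is F, q is T. ✓
y: □(¬q → p) is F, q is T. ✓
z: □(¬q → p) is F, q is T. ✓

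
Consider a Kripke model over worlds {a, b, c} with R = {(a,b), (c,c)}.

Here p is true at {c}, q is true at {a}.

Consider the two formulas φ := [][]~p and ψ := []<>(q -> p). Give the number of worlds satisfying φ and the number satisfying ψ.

2 and 2

For [][]~p:
a: successors {b}; []~p there: b:T. ✓
b: no successors, so [][]~p holds vacuously. ✓
c: successors {c}; []~p there: c:F. ✗
— 2 worlds.
For []<>(q -> p):
a: successors {b}; <>(q -> p) there: b:F. ✗
b: no successors, so []<>(q -> p) holds vacuously. ✓
c: successors {c}; <>(q -> p) there: c:T. ✓
— 2 worlds.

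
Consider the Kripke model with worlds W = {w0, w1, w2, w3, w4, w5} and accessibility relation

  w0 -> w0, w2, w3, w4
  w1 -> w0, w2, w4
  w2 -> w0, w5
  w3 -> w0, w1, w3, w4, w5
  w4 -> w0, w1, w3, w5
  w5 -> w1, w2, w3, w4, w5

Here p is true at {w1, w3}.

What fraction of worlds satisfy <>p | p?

w0: <>p is T, p is F. ✓
w1: <>p is F, p is T. ✓
w2: <>p is F, p is F. ✗
w3: <>p is T, p is T. ✓
w4: <>p is T, p is F. ✓
w5: <>p is T, p is F. ✓
That's 5 of 6 worlds, so 5/6.

5/6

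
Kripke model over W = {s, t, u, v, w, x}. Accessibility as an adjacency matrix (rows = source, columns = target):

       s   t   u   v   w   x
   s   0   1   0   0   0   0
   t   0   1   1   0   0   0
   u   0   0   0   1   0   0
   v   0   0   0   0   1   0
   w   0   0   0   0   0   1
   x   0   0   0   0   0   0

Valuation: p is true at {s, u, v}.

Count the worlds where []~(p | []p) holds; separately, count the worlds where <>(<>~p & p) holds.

3 and 1

For []~(p | []p):
s: successors {t}; ~(p | []p) there: t:T. ✓
t: successors {t, u}; ~(p | []p) there: t:T, u:F. ✗
u: successors {v}; ~(p | []p) there: v:F. ✗
v: successors {w}; ~(p | []p) there: w:T. ✓
w: successors {x}; ~(p | []p) there: x:F. ✗
x: no successors, so []~(p | []p) holds vacuously. ✓
— 3 worlds.
For <>(<>~p & p):
s: successors {t}; <>~p & p there: t:F. ✗
t: successors {t, u}; <>~p & p there: t:F, u:F. ✗
u: successors {v}; <>~p & p there: v:T. ✓
v: successors {w}; <>~p & p there: w:F. ✗
w: successors {x}; <>~p & p there: x:F. ✗
x: no successors, so <>(<>~p & p) fails. ✗
— 1 world.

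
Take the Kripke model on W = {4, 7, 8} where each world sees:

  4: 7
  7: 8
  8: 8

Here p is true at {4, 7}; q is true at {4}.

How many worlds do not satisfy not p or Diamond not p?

4: not p is F, Diamond not p is F. ✗
7: not p is F, Diamond not p is T. ✓
8: not p is T, Diamond not p is T. ✓
Satisfying worlds: {7, 8}.
So not p or Diamond not p fails at the other 1 world.

1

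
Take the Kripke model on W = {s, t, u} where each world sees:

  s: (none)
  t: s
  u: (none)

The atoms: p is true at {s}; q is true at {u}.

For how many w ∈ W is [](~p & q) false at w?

1

s: no successors, so [](~p & q) holds vacuously. ✓
t: successors {s}; ~p & q there: s:F. ✗
u: no successors, so [](~p & q) holds vacuously. ✓
Satisfying worlds: {s, u}.
So [](~p & q) fails at the other 1 world.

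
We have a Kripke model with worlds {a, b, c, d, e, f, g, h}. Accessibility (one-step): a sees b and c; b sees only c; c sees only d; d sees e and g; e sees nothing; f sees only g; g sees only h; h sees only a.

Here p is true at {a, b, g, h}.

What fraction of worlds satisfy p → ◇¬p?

3/4

a: p is T, ◇¬p is T. ✓
b: p is T, ◇¬p is T. ✓
c: p is F, ◇¬p is T. ✓
d: p is F, ◇¬p is T. ✓
e: p is F, ◇¬p is F. ✓
f: p is F, ◇¬p is F. ✓
g: p is T, ◇¬p is F. ✗
h: p is T, ◇¬p is F. ✗
That's 6 of 8 worlds, so 6/8 = 3/4.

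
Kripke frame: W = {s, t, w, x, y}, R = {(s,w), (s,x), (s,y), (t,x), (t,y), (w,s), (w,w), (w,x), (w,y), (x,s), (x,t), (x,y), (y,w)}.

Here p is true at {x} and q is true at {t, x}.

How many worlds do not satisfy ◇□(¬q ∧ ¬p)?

s: successors {w, x, y}; □(¬q ∧ ¬p) there: w:F, x:F, y:T. ✓
t: successors {x, y}; □(¬q ∧ ¬p) there: x:F, y:T. ✓
w: successors {s, w, x, y}; □(¬q ∧ ¬p) there: s:F, w:F, x:F, y:T. ✓
x: successors {s, t, y}; □(¬q ∧ ¬p) there: s:F, t:F, y:T. ✓
y: successors {w}; □(¬q ∧ ¬p) there: w:F. ✗
Satisfying worlds: {s, t, w, x}.
So ◇□(¬q ∧ ¬p) fails at the other 1 world.

1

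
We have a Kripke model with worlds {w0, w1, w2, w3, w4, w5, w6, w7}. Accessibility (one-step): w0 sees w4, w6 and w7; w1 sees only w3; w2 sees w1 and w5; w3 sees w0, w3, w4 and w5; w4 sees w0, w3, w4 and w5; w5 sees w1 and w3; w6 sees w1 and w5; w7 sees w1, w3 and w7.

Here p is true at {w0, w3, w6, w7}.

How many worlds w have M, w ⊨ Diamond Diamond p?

8

w0: successors {w4, w6, w7}; Diamond p there: w4:T, w6:F, w7:T. ✓
w1: successors {w3}; Diamond p there: w3:T. ✓
w2: successors {w1, w5}; Diamond p there: w1:T, w5:T. ✓
w3: successors {w0, w3, w4, w5}; Diamond p there: w0:T, w3:T, w4:T, w5:T. ✓
w4: successors {w0, w3, w4, w5}; Diamond p there: w0:T, w3:T, w4:T, w5:T. ✓
w5: successors {w1, w3}; Diamond p there: w1:T, w3:T. ✓
w6: successors {w1, w5}; Diamond p there: w1:T, w5:T. ✓
w7: successors {w1, w3, w7}; Diamond p there: w1:T, w3:T, w7:T. ✓
Satisfying worlds: {w0, w1, w2, w3, w4, w5, w6, w7}.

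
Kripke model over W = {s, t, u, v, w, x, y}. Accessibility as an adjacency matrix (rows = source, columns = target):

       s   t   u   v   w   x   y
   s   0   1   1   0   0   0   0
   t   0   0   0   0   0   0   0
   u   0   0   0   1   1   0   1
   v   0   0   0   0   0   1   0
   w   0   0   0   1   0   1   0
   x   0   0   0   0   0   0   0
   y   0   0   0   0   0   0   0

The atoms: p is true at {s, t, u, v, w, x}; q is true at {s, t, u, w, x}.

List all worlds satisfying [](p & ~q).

{t, x, y}

s: successors {t, u}; p & ~q there: t:F, u:F. ✗
t: no successors, so [](p & ~q) holds vacuously. ✓
u: successors {v, w, y}; p & ~q there: v:T, w:F, y:F. ✗
v: successors {x}; p & ~q there: x:F. ✗
w: successors {v, x}; p & ~q there: v:T, x:F. ✗
x: no successors, so [](p & ~q) holds vacuously. ✓
y: no successors, so [](p & ~q) holds vacuously. ✓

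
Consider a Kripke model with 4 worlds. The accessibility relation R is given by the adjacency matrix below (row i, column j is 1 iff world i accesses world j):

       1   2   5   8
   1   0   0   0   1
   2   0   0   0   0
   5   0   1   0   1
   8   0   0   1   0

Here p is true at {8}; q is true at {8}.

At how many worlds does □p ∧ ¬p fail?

2

1: □p is T, ¬p is T. ✓
2: □p is T, ¬p is T. ✓
5: □p is F, ¬p is T. ✗
8: □p is F, ¬p is F. ✗
Satisfying worlds: {1, 2}.
So □p ∧ ¬p fails at the other 2 worlds.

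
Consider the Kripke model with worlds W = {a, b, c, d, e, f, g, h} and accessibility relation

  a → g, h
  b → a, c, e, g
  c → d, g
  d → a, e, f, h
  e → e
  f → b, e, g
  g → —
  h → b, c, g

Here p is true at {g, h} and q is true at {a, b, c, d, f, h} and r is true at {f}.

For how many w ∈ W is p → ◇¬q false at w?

1

a: p is F, ◇¬q is T. ✓
b: p is F, ◇¬q is T. ✓
c: p is F, ◇¬q is T. ✓
d: p is F, ◇¬q is T. ✓
e: p is F, ◇¬q is T. ✓
f: p is F, ◇¬q is T. ✓
g: p is T, ◇¬q is F. ✗
h: p is T, ◇¬q is T. ✓
Satisfying worlds: {a, b, c, d, e, f, h}.
So p → ◇¬q fails at the other 1 world.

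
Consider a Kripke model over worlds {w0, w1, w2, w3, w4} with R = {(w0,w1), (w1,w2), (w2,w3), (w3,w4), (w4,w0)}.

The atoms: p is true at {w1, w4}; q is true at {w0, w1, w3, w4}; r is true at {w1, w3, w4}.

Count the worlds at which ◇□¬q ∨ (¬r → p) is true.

4

w0: ◇□¬q is T, ¬r → p is F. ✓
w1: ◇□¬q is F, ¬r → p is T. ✓
w2: ◇□¬q is F, ¬r → p is F. ✗
w3: ◇□¬q is F, ¬r → p is T. ✓
w4: ◇□¬q is F, ¬r → p is T. ✓
Satisfying worlds: {w0, w1, w3, w4}.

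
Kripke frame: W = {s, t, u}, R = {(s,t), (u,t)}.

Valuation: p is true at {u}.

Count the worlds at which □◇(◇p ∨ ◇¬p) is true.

1

s: successors {t}; ◇(◇p ∨ ◇¬p) there: t:F. ✗
t: no successors, so □◇(◇p ∨ ◇¬p) holds vacuously. ✓
u: successors {t}; ◇(◇p ∨ ◇¬p) there: t:F. ✗
Satisfying worlds: {t}.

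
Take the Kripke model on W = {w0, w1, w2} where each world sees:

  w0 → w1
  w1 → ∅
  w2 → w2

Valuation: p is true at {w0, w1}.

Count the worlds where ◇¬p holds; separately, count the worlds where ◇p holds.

1 and 1

For ◇¬p:
w0: successors {w1}; ¬p there: w1:F. ✗
w1: no successors, so ◇¬p fails. ✗
w2: successors {w2}; ¬p there: w2:T. ✓
— 1 world.
For ◇p:
w0: successors {w1}; p there: w1:T. ✓
w1: no successors, so ◇p fails. ✗
w2: successors {w2}; p there: w2:F. ✗
— 1 world.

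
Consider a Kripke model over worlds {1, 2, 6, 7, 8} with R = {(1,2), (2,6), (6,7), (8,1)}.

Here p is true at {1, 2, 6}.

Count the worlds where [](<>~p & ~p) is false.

4

1: successors {2}; <>~p & ~p there: 2:F. ✗
2: successors {6}; <>~p & ~p there: 6:F. ✗
6: successors {7}; <>~p & ~p there: 7:F. ✗
7: no successors, so [](<>~p & ~p) holds vacuously. ✓
8: successors {1}; <>~p & ~p there: 1:F. ✗
Satisfying worlds: {7}.
So [](<>~p & ~p) fails at the other 4 worlds.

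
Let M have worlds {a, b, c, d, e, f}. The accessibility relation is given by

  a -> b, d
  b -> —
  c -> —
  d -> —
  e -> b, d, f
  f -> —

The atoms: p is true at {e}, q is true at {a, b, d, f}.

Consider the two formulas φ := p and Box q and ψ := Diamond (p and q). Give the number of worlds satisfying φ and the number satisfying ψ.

For p and Box q:
a: p is F, Box q is T. ✗
b: p is F, Box q is T. ✗
c: p is F, Box q is T. ✗
d: p is F, Box q is T. ✗
e: p is T, Box q is T. ✓
f: p is F, Box q is T. ✗
— 1 world.
For Diamond (p and q):
a: successors {b, d}; p and q there: b:F, d:F. ✗
b: no successors, so Diamond (p and q) fails. ✗
c: no successors, so Diamond (p and q) fails. ✗
d: no successors, so Diamond (p and q) fails. ✗
e: successors {b, d, f}; p and q there: b:F, d:F, f:F. ✗
f: no successors, so Diamond (p and q) fails. ✗
— 0 worlds.

1 and 0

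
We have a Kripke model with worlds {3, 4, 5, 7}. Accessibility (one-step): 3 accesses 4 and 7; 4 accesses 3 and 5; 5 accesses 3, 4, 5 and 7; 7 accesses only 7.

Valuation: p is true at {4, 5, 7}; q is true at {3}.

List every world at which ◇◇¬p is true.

3: successors {4, 7}; ◇¬p there: 4:T, 7:F. ✓
4: successors {3, 5}; ◇¬p there: 3:F, 5:T. ✓
5: successors {3, 4, 5, 7}; ◇¬p there: 3:F, 4:T, 5:T, 7:F. ✓
7: successors {7}; ◇¬p there: 7:F. ✗

{3, 4, 5}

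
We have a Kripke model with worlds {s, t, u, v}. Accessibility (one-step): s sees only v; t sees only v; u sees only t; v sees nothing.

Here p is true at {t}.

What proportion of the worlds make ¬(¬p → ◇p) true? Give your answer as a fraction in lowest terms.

s: ¬p → ◇p is F. ✓
t: ¬p → ◇p is T. ✗
u: ¬p → ◇p is T. ✗
v: ¬p → ◇p is F. ✓
That's 2 of 4 worlds, so 2/4 = 1/2.

1/2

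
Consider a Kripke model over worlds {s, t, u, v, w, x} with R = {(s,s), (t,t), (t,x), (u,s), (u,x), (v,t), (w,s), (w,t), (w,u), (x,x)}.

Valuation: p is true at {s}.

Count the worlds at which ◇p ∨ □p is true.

3

s: ◇p is T, □p is T. ✓
t: ◇p is F, □p is F. ✗
u: ◇p is T, □p is F. ✓
v: ◇p is F, □p is F. ✗
w: ◇p is T, □p is F. ✓
x: ◇p is F, □p is F. ✗
Satisfying worlds: {s, u, w}.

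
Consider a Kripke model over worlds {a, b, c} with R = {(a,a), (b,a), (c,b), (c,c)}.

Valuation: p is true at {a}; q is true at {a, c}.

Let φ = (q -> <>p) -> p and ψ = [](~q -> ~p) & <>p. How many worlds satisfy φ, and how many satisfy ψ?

2 and 2

For (q -> <>p) -> p:
a: q -> <>p is T, p is T. ✓
b: q -> <>p is T, p is F. ✗
c: q -> <>p is F, p is F. ✓
— 2 worlds.
For [](~q -> ~p) & <>p:
a: [](~q -> ~p) is T, <>p is T. ✓
b: [](~q -> ~p) is T, <>p is T. ✓
c: [](~q -> ~p) is T, <>p is F. ✗
— 2 worlds.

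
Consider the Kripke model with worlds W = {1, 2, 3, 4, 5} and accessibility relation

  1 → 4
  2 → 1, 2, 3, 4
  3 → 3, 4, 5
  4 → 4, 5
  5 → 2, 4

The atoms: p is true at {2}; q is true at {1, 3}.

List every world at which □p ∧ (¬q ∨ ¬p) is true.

1: □p is F, ¬q ∨ ¬p is T. ✗
2: □p is F, ¬q ∨ ¬p is T. ✗
3: □p is F, ¬q ∨ ¬p is T. ✗
4: □p is F, ¬q ∨ ¬p is T. ✗
5: □p is F, ¬q ∨ ¬p is T. ✗

∅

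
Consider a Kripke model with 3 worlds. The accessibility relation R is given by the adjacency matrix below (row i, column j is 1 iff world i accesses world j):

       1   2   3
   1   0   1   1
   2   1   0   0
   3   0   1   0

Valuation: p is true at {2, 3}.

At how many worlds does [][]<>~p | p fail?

1

1: [][]<>~p is F, p is F. ✗
2: [][]<>~p is F, p is T. ✓
3: [][]<>~p is F, p is T. ✓
Satisfying worlds: {2, 3}.
So [][]<>~p | p fails at the other 1 world.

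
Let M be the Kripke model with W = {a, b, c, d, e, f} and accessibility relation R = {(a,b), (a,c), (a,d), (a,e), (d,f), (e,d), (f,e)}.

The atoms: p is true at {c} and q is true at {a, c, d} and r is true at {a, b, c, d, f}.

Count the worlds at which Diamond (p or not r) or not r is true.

a: Diamond (p or not r) is T, not r is F. ✓
b: Diamond (p or not r) is F, not r is F. ✗
c: Diamond (p or not r) is F, not r is F. ✗
d: Diamond (p or not r) is F, not r is F. ✗
e: Diamond (p or not r) is F, not r is T. ✓
f: Diamond (p or not r) is T, not r is F. ✓
Satisfying worlds: {a, e, f}.

3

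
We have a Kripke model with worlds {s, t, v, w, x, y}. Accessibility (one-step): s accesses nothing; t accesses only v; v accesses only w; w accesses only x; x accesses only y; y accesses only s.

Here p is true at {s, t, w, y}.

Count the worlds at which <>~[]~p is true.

s: no successors, so <>~[]~p fails. ✗
t: successors {v}; ~[]~p there: v:T. ✓
v: successors {w}; ~[]~p there: w:F. ✗
w: successors {x}; ~[]~p there: x:T. ✓
x: successors {y}; ~[]~p there: y:T. ✓
y: successors {s}; ~[]~p there: s:F. ✗
Satisfying worlds: {t, w, x}.

3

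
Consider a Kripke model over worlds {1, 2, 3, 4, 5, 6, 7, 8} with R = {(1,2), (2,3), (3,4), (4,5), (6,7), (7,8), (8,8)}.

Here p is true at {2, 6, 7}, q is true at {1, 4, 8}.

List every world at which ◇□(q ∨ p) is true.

{2, 4, 6, 7, 8}

1: successors {2}; □(q ∨ p) there: 2:F. ✗
2: successors {3}; □(q ∨ p) there: 3:T. ✓
3: successors {4}; □(q ∨ p) there: 4:F. ✗
4: successors {5}; □(q ∨ p) there: 5:T. ✓
5: no successors, so ◇□(q ∨ p) fails. ✗
6: successors {7}; □(q ∨ p) there: 7:T. ✓
7: successors {8}; □(q ∨ p) there: 8:T. ✓
8: successors {8}; □(q ∨ p) there: 8:T. ✓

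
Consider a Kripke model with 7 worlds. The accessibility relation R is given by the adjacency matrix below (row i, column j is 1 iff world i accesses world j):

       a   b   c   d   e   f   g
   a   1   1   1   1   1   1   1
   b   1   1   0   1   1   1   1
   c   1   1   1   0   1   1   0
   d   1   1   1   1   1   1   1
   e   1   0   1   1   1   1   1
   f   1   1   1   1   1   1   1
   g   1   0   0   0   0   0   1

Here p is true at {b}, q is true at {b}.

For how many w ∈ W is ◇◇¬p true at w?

7

a: successors {a, b, c, d, e, f, g}; ◇¬p there: a:T, b:T, c:T, d:T, e:T, f:T, g:T. ✓
b: successors {a, b, d, e, f, g}; ◇¬p there: a:T, b:T, d:T, e:T, f:T, g:T. ✓
c: successors {a, b, c, e, f}; ◇¬p there: a:T, b:T, c:T, e:T, f:T. ✓
d: successors {a, b, c, d, e, f, g}; ◇¬p there: a:T, b:T, c:T, d:T, e:T, f:T, g:T. ✓
e: successors {a, c, d, e, f, g}; ◇¬p there: a:T, c:T, d:T, e:T, f:T, g:T. ✓
f: successors {a, b, c, d, e, f, g}; ◇¬p there: a:T, b:T, c:T, d:T, e:T, f:T, g:T. ✓
g: successors {a, g}; ◇¬p there: a:T, g:T. ✓
Satisfying worlds: {a, b, c, d, e, f, g}.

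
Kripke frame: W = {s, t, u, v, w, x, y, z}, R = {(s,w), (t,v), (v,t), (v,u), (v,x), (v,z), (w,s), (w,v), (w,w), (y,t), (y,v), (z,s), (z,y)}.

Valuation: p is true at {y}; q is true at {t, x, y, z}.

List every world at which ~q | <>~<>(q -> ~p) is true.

{s, u, v, w}

s: ~q is T, <>~<>(q -> ~p) is F. ✓
t: ~q is F, <>~<>(q -> ~p) is F. ✗
u: ~q is T, <>~<>(q -> ~p) is F. ✓
v: ~q is T, <>~<>(q -> ~p) is T. ✓
w: ~q is T, <>~<>(q -> ~p) is F. ✓
x: ~q is F, <>~<>(q -> ~p) is F. ✗
y: ~q is F, <>~<>(q -> ~p) is F. ✗
z: ~q is F, <>~<>(q -> ~p) is F. ✗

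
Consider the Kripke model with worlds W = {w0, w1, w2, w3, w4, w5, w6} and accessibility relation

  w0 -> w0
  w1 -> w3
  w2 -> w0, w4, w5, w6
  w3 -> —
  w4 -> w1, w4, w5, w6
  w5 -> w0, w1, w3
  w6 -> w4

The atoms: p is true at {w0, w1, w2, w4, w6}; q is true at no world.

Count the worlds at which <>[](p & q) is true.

w0: successors {w0}; [](p & q) there: w0:F. ✗
w1: successors {w3}; [](p & q) there: w3:T. ✓
w2: successors {w0, w4, w5, w6}; [](p & q) there: w0:F, w4:F, w5:F, w6:F. ✗
w3: no successors, so <>[](p & q) fails. ✗
w4: successors {w1, w4, w5, w6}; [](p & q) there: w1:F, w4:F, w5:F, w6:F. ✗
w5: successors {w0, w1, w3}; [](p & q) there: w0:F, w1:F, w3:T. ✓
w6: successors {w4}; [](p & q) there: w4:F. ✗
Satisfying worlds: {w1, w5}.

2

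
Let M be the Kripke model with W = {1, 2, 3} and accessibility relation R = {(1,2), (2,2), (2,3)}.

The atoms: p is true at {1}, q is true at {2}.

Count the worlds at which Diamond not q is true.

1

1: successors {2}; not q there: 2:F. ✗
2: successors {2, 3}; not q there: 2:F, 3:T. ✓
3: no successors, so Diamond not q fails. ✗
Satisfying worlds: {2}.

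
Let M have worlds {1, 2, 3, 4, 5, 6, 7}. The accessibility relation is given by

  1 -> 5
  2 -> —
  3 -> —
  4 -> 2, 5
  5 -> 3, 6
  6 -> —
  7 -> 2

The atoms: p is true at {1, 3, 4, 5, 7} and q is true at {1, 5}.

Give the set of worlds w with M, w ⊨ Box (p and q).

{1, 2, 3, 6}

1: successors {5}; p and q there: 5:T. ✓
2: no successors, so Box (p and q) holds vacuously. ✓
3: no successors, so Box (p and q) holds vacuously. ✓
4: successors {2, 5}; p and q there: 2:F, 5:T. ✗
5: successors {3, 6}; p and q there: 3:F, 6:F. ✗
6: no successors, so Box (p and q) holds vacuously. ✓
7: successors {2}; p and q there: 2:F. ✗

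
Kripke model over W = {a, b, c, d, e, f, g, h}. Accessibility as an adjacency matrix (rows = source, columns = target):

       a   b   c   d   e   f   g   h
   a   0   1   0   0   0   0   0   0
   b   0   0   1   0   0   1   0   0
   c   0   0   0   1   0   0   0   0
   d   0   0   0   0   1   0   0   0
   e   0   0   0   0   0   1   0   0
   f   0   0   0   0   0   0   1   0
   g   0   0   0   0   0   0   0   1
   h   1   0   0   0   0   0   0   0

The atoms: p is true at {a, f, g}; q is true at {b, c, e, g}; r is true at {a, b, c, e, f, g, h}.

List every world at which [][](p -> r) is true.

{a, b, c, d, e, f, g, h}

a: successors {b}; [](p -> r) there: b:T. ✓
b: successors {c, f}; [](p -> r) there: c:T, f:T. ✓
c: successors {d}; [](p -> r) there: d:T. ✓
d: successors {e}; [](p -> r) there: e:T. ✓
e: successors {f}; [](p -> r) there: f:T. ✓
f: successors {g}; [](p -> r) there: g:T. ✓
g: successors {h}; [](p -> r) there: h:T. ✓
h: successors {a}; [](p -> r) there: a:T. ✓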